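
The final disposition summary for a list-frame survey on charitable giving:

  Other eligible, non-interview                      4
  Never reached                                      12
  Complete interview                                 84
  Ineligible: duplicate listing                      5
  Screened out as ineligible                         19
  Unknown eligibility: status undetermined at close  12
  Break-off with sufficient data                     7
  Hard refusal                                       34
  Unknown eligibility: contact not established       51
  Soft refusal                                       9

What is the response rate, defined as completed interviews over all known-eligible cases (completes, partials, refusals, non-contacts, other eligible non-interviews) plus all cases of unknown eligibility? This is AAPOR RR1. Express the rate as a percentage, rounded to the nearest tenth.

39.4%

Declined to participate = 34 + 9 = 43
Unknown eligibility = 51 + 12 = 63
Out of scope = 19 + 5 = 24
Numerator = 84
Denom = 84 + 7 + 43 + 12 + 4 + 63 = 213
RR1 = 84 / 213 = 0.3944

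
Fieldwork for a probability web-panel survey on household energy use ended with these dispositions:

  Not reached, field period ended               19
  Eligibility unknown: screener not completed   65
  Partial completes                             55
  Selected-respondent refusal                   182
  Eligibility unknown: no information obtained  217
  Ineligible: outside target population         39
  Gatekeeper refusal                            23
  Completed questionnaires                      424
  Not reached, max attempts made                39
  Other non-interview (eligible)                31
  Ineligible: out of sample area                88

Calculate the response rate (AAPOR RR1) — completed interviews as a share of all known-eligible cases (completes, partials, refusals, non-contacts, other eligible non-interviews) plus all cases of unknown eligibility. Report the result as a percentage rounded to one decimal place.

40.2%

Declined to participate = 23 + 182 = 205
Non-contacts = 19 + 39 = 58
Eligibility not determined = 65 + 217 = 282
Screened out, ineligible = 39 + 88 = 127
Top = 424
Denominator = 424 + 55 + 205 + 58 + 31 + 282 = 1055
RR1 = 424 / 1055 = 0.4019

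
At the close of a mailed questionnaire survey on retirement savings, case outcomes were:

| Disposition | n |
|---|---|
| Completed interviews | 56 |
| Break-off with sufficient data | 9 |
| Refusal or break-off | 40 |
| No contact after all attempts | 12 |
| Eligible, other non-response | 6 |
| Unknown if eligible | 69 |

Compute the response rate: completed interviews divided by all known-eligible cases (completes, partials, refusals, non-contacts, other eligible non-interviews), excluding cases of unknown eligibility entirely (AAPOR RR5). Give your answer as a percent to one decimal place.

Top → 56
Denom → 56 + 9 + 40 + 12 + 6 = 123
RR5 = 56 / 123 = 0.4553

45.5%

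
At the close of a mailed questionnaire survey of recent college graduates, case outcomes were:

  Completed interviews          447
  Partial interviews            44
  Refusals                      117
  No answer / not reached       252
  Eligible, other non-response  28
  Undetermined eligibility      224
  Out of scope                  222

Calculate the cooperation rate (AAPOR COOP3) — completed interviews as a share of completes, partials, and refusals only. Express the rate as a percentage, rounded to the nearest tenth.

73.5%

Top: 447
Base: 447 + 44 + 117 = 608
COOP3 = 447 / 608 = 0.7352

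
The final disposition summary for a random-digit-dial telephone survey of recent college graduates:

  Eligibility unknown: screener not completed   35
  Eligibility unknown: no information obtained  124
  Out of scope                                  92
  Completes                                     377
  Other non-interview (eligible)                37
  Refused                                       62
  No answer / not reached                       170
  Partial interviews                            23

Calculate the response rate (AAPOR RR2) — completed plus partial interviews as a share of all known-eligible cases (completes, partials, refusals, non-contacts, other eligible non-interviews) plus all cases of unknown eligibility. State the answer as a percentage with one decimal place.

Unknown if eligible = 35 + 124 = 159
Numerator → 377 + 23 = 400
Denominator → 377 + 23 + 62 + 170 + 37 + 159 = 828
RR2 = 400 / 828 = 0.4831

48.3%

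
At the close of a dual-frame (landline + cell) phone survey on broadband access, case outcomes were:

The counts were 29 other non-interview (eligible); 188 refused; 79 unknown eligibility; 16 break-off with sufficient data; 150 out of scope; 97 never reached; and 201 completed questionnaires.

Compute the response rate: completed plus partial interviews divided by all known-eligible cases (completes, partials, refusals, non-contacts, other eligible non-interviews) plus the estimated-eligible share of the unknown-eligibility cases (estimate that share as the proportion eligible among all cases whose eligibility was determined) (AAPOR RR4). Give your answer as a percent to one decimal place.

Num = 201 + 16 = 217
Known eligible = 201 + 16 + 188 + 97 + 29 = 531
e = 531 / (531 + 150) = 531 / 681 = 0.7797
Eligible share of unknowns = 0.7797 × 79 = 61.60
Denom = 531 + 61.60 = 592.60
RR4 = 217 / 592.60 = 0.3662

36.6%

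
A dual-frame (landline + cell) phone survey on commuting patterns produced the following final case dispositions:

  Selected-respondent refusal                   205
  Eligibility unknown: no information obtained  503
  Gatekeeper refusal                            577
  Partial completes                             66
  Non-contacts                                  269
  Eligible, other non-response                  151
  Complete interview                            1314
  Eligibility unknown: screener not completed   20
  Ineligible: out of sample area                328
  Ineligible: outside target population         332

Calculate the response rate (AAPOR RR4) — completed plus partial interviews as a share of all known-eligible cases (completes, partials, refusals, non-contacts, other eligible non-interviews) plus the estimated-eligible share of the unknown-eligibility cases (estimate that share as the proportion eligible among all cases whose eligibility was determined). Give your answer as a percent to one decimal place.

46.0%

Declined to participate = 577 + 205 = 782
Unknown eligibility = 20 + 503 = 523
Out of scope = 332 + 328 = 660
Top → 1314 + 66 = 1380
Known eligible → 1314 + 66 + 782 + 269 + 151 = 2582
e = 2582 / (2582 + 660) = 2582 / 3242 = 0.7964
Estimated eligible among unknowns → 0.7964 × 523 = 416.52
Denom → 2582 + 416.52 = 2998.52
RR4 = 1380 / 2998.52 = 0.4602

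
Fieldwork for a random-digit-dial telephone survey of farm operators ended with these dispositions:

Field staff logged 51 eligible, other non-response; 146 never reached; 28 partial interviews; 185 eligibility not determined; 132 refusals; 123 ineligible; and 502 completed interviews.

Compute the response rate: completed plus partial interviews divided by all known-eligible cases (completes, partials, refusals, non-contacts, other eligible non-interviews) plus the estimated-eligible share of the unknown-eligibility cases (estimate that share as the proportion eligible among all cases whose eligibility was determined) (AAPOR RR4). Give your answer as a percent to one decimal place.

51.9%

Num: 502 + 28 = 530
Eligible (known): 502 + 28 + 132 + 146 + 51 = 859
e = 859 / (859 + 123) = 859 / 982 = 0.8747
Estimated eligible among unknowns: 0.8747 × 185 = 161.82
Denom: 859 + 161.82 = 1020.82
RR4 = 530 / 1020.82 = 0.5192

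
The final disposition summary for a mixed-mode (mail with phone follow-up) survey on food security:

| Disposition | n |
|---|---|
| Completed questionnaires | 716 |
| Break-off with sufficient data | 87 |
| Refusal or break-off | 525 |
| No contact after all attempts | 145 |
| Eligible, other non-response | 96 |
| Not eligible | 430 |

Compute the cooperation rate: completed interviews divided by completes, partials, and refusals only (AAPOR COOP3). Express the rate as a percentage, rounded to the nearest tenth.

Num = 716
Denominator = 716 + 87 + 525 = 1328
COOP3 = 716 / 1328 = 0.5392

53.9%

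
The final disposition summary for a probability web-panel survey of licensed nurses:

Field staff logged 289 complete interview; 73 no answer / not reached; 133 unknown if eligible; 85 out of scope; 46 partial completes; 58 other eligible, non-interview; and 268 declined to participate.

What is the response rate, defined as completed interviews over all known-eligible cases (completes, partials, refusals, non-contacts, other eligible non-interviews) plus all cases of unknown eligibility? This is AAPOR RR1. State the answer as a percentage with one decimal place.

33.3%

Top → 289
Base → 289 + 46 + 268 + 73 + 58 + 133 = 867
RR1 = 289 / 867 = 0.3333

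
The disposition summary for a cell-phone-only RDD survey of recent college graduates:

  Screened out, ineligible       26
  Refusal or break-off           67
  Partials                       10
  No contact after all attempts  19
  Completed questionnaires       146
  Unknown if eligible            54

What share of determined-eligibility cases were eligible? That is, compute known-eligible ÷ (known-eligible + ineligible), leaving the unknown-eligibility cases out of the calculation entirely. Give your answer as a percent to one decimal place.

90.3%

Eligible (known): 146 + 10 + 67 + 19 = 242
e = 242 / (242 + 26) = 242 / 268 = 0.9030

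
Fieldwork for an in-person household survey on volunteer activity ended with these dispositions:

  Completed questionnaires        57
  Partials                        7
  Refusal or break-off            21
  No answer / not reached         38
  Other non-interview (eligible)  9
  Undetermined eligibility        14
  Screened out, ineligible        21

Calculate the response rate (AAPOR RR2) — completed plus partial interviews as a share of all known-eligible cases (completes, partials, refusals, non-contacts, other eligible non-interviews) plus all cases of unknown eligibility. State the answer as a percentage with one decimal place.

Top = 57 + 7 = 64
Denominator = 57 + 7 + 21 + 38 + 9 + 14 = 146
RR2 = 64 / 146 = 0.4384

43.8%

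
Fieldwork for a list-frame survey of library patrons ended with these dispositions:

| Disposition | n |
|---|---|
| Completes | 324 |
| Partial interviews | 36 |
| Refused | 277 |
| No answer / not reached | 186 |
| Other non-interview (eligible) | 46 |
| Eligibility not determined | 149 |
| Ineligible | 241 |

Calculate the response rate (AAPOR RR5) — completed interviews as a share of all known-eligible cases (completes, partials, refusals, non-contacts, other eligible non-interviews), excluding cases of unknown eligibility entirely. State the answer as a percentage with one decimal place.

Numerator = 324
Denominator = 324 + 36 + 277 + 186 + 46 = 869
RR5 = 324 / 869 = 0.3728

37.3%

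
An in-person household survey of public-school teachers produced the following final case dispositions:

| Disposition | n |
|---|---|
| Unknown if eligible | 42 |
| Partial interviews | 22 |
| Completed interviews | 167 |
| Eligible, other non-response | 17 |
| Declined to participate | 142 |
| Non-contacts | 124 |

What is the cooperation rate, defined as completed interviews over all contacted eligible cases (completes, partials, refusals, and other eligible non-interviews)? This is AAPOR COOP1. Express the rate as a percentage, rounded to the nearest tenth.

48.0%

Num = 167
Denominator = 167 + 22 + 142 + 17 = 348
COOP1 = 167 / 348 = 0.4799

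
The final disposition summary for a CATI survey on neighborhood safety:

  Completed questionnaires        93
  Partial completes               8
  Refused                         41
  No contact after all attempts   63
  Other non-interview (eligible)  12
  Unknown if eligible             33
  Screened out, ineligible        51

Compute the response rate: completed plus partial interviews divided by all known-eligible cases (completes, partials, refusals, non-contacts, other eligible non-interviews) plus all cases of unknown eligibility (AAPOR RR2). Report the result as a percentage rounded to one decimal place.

Numerator: 93 + 8 = 101
Denom: 93 + 8 + 41 + 63 + 12 + 33 = 250
RR2 = 101 / 250 = 0.4040

40.4%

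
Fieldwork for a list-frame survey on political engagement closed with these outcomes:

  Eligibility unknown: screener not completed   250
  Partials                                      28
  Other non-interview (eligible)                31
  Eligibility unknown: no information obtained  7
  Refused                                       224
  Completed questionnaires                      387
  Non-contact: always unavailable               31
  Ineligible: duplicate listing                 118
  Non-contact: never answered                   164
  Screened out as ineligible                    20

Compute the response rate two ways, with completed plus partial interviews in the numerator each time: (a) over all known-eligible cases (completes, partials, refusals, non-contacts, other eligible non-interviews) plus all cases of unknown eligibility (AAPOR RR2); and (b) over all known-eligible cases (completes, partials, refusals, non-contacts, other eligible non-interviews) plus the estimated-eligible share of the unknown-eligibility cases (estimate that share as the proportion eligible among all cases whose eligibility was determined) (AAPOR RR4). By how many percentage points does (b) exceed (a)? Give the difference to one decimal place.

1.2

No answer / not reached = 164 + 31 = 195
Undetermined eligibility = 250 + 7 = 257
Out of scope = 20 + 118 = 138
Num = 387 + 28 = 415
Denom = 387 + 28 + 224 + 195 + 31 + 257 = 1122
RR2 = 415 / 1122 = 0.3699
Determined eligible = 387 + 28 + 224 + 195 + 31 = 865
e = 865 / (865 + 138) = 865 / 1003 = 0.8624
Eligible share of unknowns = 0.8624 × 257 = 221.64
Denom = 865 + 221.64 = 1086.64
RR4 = 415 / 1086.64 = 0.3819
Difference = 38.19 − 36.99 = 1.20 percentage points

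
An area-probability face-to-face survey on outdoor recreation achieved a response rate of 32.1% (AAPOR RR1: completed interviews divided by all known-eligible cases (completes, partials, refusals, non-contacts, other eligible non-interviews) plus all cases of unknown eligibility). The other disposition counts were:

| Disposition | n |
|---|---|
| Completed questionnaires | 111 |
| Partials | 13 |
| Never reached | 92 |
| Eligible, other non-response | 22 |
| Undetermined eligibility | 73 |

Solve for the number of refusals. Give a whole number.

RR1 = 111 / D = 0.321
D = 111 / 0.321 = 345.8
Remaining denominator categories sum to 311
refusals = 345.8 − 311 ≈ 35

35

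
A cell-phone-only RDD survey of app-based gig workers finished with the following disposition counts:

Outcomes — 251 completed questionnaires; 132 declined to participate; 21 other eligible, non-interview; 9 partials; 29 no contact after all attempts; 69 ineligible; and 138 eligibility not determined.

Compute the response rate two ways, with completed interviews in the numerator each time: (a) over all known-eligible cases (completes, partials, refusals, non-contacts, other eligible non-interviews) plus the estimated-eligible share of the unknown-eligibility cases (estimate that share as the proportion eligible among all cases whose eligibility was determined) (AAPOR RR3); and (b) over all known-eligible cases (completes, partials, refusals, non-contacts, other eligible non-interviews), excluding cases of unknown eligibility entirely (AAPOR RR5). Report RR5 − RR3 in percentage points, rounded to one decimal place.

12.1

Numerator = 251
Known eligible = 251 + 9 + 132 + 29 + 21 = 442
e = 442 / (442 + 69) = 442 / 511 = 0.8650
e × U = 0.8650 × 138 = 119.37
Base = 442 + 119.37 = 561.37
RR3 = 251 / 561.37 = 0.4471
Base = 251 + 9 + 132 + 29 + 21 = 442
RR5 = 251 / 442 = 0.5679
Difference = 56.79 − 44.71 = 12.08 percentage points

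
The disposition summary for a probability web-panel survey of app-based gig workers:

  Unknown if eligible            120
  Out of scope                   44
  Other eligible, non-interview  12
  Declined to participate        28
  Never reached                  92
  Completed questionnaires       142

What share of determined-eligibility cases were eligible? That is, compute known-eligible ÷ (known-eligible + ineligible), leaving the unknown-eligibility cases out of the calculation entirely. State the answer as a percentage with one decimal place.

86.2%

Known eligible → 142 + 28 + 92 + 12 = 274
e = 274 / (274 + 44) = 274 / 318 = 0.8616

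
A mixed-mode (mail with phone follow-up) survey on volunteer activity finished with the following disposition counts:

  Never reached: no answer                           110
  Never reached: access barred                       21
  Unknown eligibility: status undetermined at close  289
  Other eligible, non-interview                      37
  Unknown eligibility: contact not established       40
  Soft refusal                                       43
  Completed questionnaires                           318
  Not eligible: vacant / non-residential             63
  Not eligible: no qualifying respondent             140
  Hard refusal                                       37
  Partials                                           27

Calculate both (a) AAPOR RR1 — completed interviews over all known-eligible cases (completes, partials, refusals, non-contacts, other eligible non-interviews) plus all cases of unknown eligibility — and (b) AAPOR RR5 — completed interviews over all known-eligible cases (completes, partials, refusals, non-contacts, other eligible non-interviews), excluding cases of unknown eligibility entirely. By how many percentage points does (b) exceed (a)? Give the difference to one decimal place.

Refusals = 37 + 43 = 80
Never reached = 110 + 21 = 131
Undetermined eligibility = 40 + 289 = 329
Ineligible = 140 + 63 = 203
Numerator: 318
Denominator: 318 + 27 + 80 + 131 + 37 + 329 = 922
RR1 = 318 / 922 = 0.3449
Denominator: 318 + 27 + 80 + 131 + 37 = 593
RR5 = 318 / 593 = 0.5363
Difference = 53.63 − 34.49 = 19.14 percentage points

19.1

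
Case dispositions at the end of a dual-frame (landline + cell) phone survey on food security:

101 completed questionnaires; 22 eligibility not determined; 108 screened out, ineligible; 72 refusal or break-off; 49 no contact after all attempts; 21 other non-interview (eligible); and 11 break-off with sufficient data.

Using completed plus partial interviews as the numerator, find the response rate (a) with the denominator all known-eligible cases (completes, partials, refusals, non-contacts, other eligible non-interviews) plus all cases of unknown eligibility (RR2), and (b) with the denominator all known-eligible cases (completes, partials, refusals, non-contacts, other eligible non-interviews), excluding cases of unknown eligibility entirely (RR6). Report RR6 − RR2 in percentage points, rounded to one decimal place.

3.5

Num: 101 + 11 = 112
Denominator: 101 + 11 + 72 + 49 + 21 + 22 = 276
RR2 = 112 / 276 = 0.4058
Denominator: 101 + 11 + 72 + 49 + 21 = 254
RR6 = 112 / 254 = 0.4409
Difference = 44.09 − 40.58 = 3.51 percentage points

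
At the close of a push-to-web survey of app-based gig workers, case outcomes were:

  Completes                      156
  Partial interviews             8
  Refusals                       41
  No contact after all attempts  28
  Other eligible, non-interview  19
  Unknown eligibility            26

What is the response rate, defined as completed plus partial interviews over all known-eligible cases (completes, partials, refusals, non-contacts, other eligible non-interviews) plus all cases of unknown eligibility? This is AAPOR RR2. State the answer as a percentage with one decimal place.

59.0%

Num: 156 + 8 = 164
Base: 156 + 8 + 41 + 28 + 19 + 26 = 278
RR2 = 164 / 278 = 0.5899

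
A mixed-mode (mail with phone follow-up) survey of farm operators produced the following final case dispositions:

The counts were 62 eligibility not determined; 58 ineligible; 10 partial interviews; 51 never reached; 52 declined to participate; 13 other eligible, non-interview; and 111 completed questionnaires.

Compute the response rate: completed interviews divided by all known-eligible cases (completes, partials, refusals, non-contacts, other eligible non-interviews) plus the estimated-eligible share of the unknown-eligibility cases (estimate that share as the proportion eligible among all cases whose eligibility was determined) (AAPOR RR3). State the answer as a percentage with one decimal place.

38.7%

Numerator → 111
Determined eligible → 111 + 10 + 52 + 51 + 13 = 237
e = 237 / (237 + 58) = 237 / 295 = 0.8034
e × U → 0.8034 × 62 = 49.81
Base → 237 + 49.81 = 286.81
RR3 = 111 / 286.81 = 0.3870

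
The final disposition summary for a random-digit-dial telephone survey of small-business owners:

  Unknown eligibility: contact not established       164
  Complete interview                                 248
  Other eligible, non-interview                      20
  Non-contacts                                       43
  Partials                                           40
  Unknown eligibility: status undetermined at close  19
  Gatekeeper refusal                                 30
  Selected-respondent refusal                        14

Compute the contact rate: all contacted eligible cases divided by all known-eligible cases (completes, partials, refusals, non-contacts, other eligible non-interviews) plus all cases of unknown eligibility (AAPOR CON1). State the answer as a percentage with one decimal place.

60.9%

Refused = 30 + 14 = 44
Unknown if eligible = 164 + 19 = 183
Numerator → 248 + 40 + 44 + 20 = 352
Denom → 248 + 40 + 44 + 43 + 20 + 183 = 578
CON1 = 352 / 578 = 0.6090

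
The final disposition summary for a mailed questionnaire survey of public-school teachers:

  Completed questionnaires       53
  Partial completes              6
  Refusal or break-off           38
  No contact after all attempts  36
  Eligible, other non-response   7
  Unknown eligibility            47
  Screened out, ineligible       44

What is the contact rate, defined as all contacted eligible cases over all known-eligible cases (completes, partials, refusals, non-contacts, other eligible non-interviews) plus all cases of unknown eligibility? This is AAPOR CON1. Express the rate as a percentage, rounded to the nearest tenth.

55.6%

Numerator → 53 + 6 + 38 + 7 = 104
Denom → 53 + 6 + 38 + 36 + 7 + 47 = 187
CON1 = 104 / 187 = 0.5561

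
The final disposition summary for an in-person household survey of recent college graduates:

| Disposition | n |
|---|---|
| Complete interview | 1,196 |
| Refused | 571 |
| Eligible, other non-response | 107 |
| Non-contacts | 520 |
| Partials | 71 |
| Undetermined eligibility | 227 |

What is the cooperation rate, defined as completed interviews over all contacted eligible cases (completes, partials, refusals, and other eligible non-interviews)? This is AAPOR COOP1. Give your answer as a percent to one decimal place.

Num → 1196
Base → 1196 + 71 + 571 + 107 = 1945
COOP1 = 1196 / 1945 = 0.6149

61.5%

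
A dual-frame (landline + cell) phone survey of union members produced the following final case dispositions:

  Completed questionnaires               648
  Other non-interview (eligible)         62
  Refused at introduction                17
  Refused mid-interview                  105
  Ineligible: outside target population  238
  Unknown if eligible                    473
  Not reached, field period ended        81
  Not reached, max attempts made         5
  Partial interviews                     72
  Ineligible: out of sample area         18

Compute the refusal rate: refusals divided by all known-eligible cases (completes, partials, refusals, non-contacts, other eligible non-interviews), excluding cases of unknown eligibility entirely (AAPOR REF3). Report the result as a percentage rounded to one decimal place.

12.3%

Refusal or break-off = 17 + 105 = 122
Non-contacts = 81 + 5 = 86
Screened out, ineligible = 238 + 18 = 256
Numerator: 122
Denom: 648 + 72 + 122 + 86 + 62 = 990
REF3 = 122 / 990 = 0.1232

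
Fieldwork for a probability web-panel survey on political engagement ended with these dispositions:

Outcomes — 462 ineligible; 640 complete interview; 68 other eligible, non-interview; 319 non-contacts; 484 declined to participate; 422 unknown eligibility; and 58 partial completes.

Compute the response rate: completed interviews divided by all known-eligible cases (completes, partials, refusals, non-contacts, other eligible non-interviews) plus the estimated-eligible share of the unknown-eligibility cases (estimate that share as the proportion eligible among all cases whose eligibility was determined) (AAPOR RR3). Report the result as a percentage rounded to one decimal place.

Top: 640
Determined eligible: 640 + 58 + 484 + 319 + 68 = 1569
e = 1569 / (1569 + 462) = 1569 / 2031 = 0.7725
e × U: 0.7725 × 422 = 326.00
Base: 1569 + 326.00 = 1895.00
RR3 = 640 / 1895.00 = 0.3377

33.8%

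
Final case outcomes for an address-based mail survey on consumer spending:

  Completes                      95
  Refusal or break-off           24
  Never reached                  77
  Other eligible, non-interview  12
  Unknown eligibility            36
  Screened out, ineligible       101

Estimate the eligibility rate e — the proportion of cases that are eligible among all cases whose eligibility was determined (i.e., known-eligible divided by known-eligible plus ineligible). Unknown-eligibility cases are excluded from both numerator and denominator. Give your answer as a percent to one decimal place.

Eligible (known) → 95 + 24 + 77 + 12 = 208
e = 208 / (208 + 101) = 208 / 309 = 0.6731

67.3%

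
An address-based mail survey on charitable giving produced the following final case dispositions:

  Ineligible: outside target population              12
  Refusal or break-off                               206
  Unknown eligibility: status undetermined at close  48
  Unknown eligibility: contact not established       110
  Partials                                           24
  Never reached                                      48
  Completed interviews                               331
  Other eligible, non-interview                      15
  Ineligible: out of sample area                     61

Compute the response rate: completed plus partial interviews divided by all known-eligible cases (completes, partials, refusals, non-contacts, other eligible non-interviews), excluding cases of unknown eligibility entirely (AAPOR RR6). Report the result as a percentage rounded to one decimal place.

56.9%

Unknown if eligible = 110 + 48 = 158
Out of scope = 12 + 61 = 73
Top: 331 + 24 = 355
Denominator: 331 + 24 + 206 + 48 + 15 = 624
RR6 = 355 / 624 = 0.5689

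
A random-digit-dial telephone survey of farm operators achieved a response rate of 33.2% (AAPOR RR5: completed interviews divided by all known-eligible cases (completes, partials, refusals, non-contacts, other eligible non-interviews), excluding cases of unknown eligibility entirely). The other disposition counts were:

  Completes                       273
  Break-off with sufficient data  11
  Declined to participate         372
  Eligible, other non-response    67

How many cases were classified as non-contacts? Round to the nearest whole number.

99

RR5 = 273 / D = 0.332
D = 273 / 0.332 = 822.3
Other denominator terms total 723
non-contacts = 822.3 − 723 ≈ 99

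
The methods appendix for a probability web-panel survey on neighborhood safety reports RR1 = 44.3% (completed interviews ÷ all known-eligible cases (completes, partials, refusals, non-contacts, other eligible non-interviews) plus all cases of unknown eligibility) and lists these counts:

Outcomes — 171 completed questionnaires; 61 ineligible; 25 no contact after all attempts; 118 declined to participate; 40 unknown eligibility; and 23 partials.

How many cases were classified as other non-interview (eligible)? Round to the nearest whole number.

RR1 = 171 / D = 0.443
D = 171 / 0.443 = 386.0
Rest of base = 377
other non-interview (eligible) = 386.0 − 377 ≈ 9

9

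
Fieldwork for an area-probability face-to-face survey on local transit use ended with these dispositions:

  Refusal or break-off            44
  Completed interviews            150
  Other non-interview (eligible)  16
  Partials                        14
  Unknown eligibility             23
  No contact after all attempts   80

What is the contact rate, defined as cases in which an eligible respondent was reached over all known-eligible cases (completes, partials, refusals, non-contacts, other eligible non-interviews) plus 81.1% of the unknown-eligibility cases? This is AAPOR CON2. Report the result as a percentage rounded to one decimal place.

69.4%

Top = 150 + 14 + 44 + 16 = 224
Known eligible = 150 + 14 + 44 + 80 + 16 = 304
e × U = 0.8110 × 23 = 18.65
Denom = 304 + 18.65 = 322.65
CON2 = 224 / 322.65 = 0.6943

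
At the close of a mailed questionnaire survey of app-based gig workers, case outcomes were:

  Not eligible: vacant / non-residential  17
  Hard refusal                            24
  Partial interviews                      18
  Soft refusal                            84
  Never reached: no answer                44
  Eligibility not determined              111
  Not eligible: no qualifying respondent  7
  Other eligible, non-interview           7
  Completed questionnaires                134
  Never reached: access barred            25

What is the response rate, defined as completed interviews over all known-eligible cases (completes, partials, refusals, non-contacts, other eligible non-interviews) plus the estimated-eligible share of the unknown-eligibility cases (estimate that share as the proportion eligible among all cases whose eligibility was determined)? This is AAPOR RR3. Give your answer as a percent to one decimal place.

Refusal or break-off = 24 + 84 = 108
Non-contacts = 44 + 25 = 69
Ineligible = 7 + 17 = 24
Numerator: 134
Eligible (known): 134 + 18 + 108 + 69 + 7 = 336
e = 336 / (336 + 24) = 336 / 360 = 0.9333
Eligible share of unknowns: 0.9333 × 111 = 103.60
Denominator: 336 + 103.60 = 439.60
RR3 = 134 / 439.60 = 0.3048

30.5%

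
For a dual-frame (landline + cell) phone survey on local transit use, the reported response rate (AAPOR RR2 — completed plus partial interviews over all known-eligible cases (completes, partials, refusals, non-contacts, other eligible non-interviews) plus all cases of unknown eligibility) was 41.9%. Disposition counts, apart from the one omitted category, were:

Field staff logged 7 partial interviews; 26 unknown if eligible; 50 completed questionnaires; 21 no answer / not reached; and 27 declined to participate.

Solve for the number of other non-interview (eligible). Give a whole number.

Num → 50 + 7 = 57
RR2 = 57 / D = 0.419
D = 57 / 0.419 = 136.0
Remaining denominator categories sum to 131
other non-interview (eligible) = 136.0 − 131 ≈ 5

5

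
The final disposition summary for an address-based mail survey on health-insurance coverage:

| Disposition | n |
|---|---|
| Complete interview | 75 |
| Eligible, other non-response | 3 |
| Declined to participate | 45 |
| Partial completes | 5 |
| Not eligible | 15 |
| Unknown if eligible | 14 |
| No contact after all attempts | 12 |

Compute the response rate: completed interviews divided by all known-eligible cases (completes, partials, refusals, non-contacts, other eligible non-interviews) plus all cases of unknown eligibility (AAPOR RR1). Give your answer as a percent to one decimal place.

Num: 75
Denominator: 75 + 5 + 45 + 12 + 3 + 14 = 154
RR1 = 75 / 154 = 0.4870

48.7%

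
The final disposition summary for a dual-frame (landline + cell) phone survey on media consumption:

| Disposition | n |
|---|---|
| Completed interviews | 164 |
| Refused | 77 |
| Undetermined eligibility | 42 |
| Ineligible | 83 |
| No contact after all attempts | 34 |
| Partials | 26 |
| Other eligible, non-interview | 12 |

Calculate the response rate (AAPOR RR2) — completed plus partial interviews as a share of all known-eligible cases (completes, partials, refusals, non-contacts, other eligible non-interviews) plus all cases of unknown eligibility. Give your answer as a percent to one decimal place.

Top → 164 + 26 = 190
Base → 164 + 26 + 77 + 34 + 12 + 42 = 355
RR2 = 190 / 355 = 0.5352

53.5%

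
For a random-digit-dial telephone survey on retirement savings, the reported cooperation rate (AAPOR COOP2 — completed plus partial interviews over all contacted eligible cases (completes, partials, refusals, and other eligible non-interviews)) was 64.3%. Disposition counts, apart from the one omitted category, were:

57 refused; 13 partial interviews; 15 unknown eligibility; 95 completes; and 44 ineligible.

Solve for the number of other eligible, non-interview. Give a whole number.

Num: 95 + 13 = 108
COOP2 = 108 / D = 0.643
D = 108 / 0.643 = 168.0
Rest of base = 165
other eligible, non-interview = 168.0 − 165 ≈ 3

3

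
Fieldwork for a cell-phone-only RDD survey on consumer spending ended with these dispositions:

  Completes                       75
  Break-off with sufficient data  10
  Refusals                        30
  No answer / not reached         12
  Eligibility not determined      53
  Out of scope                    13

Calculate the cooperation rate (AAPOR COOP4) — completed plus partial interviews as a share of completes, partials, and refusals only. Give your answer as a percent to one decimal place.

73.9%

Num = 75 + 10 = 85
Denom = 75 + 10 + 30 = 115
COOP4 = 85 / 115 = 0.7391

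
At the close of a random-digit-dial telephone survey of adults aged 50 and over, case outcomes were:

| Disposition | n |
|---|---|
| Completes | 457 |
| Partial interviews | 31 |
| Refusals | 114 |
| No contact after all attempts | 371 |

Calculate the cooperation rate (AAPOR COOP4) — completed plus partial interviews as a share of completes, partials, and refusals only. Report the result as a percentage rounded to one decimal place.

81.1%

Top = 457 + 31 = 488
Denom = 457 + 31 + 114 = 602
COOP4 = 488 / 602 = 0.8106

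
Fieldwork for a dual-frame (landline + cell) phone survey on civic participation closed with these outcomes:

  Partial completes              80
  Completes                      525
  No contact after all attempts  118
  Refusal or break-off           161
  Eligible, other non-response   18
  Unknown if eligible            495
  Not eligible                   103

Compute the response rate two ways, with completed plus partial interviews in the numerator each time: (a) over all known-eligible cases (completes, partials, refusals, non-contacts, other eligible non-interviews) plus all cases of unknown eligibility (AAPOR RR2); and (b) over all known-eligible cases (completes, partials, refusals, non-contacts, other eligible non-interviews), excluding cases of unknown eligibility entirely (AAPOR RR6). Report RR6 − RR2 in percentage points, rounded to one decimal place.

23.8

Top: 525 + 80 = 605
Base: 525 + 80 + 161 + 118 + 18 + 495 = 1397
RR2 = 605 / 1397 = 0.4331
Base: 525 + 80 + 161 + 118 + 18 = 902
RR6 = 605 / 902 = 0.6707
Difference = 67.07 − 43.31 = 23.76 percentage points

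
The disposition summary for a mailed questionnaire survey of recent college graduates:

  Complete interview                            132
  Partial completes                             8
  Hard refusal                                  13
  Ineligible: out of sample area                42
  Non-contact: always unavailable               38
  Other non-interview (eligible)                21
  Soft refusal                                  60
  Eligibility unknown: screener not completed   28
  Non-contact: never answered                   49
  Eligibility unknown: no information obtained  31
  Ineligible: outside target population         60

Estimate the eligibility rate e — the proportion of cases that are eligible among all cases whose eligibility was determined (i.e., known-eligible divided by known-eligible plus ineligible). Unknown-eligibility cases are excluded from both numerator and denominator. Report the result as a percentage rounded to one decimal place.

75.9%

Refused = 13 + 60 = 73
Never reached = 49 + 38 = 87
Unknown eligibility = 28 + 31 = 59
Not eligible = 60 + 42 = 102
Eligible (known) → 132 + 8 + 73 + 87 + 21 = 321
e = 321 / (321 + 102) = 321 / 423 = 0.7589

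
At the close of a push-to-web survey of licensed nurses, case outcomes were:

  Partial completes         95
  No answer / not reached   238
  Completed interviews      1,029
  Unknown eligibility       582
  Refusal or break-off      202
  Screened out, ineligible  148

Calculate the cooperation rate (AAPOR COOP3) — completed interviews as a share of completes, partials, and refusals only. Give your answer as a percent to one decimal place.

77.6%

Top = 1029
Denominator = 1029 + 95 + 202 = 1326
COOP3 = 1029 / 1326 = 0.7760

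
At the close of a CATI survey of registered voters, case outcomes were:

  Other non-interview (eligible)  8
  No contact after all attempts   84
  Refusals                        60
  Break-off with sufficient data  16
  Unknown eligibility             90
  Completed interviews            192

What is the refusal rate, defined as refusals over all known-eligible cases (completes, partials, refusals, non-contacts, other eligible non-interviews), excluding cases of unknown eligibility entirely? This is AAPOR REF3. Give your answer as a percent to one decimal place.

16.7%

Num → 60
Denominator → 192 + 16 + 60 + 84 + 8 = 360
REF3 = 60 / 360 = 0.1667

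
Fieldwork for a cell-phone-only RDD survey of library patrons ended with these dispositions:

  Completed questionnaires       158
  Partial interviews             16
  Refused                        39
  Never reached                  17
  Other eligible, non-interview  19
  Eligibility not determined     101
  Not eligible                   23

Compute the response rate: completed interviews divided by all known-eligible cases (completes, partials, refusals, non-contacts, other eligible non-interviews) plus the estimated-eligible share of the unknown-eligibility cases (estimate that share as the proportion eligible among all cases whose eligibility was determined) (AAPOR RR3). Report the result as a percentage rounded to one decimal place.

46.3%

Numerator → 158
Determined eligible → 158 + 16 + 39 + 17 + 19 = 249
e = 249 / (249 + 23) = 249 / 272 = 0.9154
Eligible share of unknowns → 0.9154 × 101 = 92.46
Denominator → 249 + 92.46 = 341.46
RR3 = 158 / 341.46 = 0.4627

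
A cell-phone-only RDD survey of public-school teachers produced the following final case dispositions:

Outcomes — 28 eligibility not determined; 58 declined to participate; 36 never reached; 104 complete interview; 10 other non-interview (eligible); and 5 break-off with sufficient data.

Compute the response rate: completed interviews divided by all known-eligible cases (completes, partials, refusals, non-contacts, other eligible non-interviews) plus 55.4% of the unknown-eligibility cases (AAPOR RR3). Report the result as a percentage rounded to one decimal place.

Numerator → 104
Eligible (known) → 104 + 5 + 58 + 36 + 10 = 213
Eligible share of unknowns → 0.5540 × 28 = 15.51
Denominator → 213 + 15.51 = 228.51
RR3 = 104 / 228.51 = 0.4551

45.5%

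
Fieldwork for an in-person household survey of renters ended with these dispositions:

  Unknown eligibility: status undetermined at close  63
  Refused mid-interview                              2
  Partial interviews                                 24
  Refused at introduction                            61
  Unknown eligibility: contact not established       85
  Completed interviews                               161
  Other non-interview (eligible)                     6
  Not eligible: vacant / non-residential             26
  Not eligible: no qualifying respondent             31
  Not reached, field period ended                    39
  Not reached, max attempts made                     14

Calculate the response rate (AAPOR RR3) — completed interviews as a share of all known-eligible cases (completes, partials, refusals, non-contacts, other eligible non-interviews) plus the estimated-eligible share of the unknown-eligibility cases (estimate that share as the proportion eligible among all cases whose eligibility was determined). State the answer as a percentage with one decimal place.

37.3%

Refusal or break-off = 61 + 2 = 63
Never reached = 39 + 14 = 53
Undetermined eligibility = 85 + 63 = 148
Not eligible = 31 + 26 = 57
Numerator: 161
Determined eligible: 161 + 24 + 63 + 53 + 6 = 307
e = 307 / (307 + 57) = 307 / 364 = 0.8434
e × U: 0.8434 × 148 = 124.82
Denominator: 307 + 124.82 = 431.82
RR3 = 161 / 431.82 = 0.3728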